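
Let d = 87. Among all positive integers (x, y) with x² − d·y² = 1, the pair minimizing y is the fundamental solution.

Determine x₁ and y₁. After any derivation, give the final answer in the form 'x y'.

28 3

√87 → a₀=9, period (3,18); ℓ=2 even so k=1
i=0: a=9 ⇒ p=9, q=1
i=1: a=3 ⇒ p=28, q=3
→ (28, 3).  Check: 28²=784, 87·3²=783, difference 1.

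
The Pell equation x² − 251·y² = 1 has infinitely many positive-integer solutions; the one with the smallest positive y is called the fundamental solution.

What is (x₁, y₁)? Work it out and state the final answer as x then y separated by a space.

3674890 231957

√251 = [15; 1,5,2,1,2,…,5,1,30, …], period ℓ=14 (even) → k=13
step 0: (15, 1)  from 15·(1,0) + (0,1)
…
step 3: (206, 13)  from 2·(95,6) + (16,1)
…
step 7: (29563, 1866)  from 15·(1917,121) + (808,51)
…
step 10: (212692, 13425)  from 1·(151649,9572) + (61043,3853)
step 11: (577033, 36422)  from 2·(212692,13425) + (151649,9572)
step 12: (3097857, 195535)  from 5·(577033,36422) + (212692,13425)
step 13: (3674890, 231957)  from 1·(3097857,195535) + (577033,36422)
→ (3674890, 231957).  Check: 3674890²=13504816512100, 251·231957²=13504816512099, difference 1.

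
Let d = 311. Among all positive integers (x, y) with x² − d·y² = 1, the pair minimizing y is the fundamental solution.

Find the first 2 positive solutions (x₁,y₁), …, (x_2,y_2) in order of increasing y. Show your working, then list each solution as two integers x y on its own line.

16883880 957397
570130807708799 32329152120720

d=311: √d = [17; 1,1,1,2,1,…,1,1,34] (ℓ=16, even), read p_15/q_15
i=0: a=17 ⇒ p=17, q=1
…
i=5: a=1 ⇒ p=194, q=11
i=6: a=6 ⇒ p=1305, q=74
i=7: a=3 ⇒ p=4109, q=233
…
i=12: a=2 ⇒ p=4565134, q=258865
…
i=14: a=1 ⇒ p=10724507, q=608131
i=15: a=1 ⇒ p=16883880, q=957397
(x₁, y₁) = (16883880, 957397);  16883880² − 311·957397² = 1 ✓
n=2: (16883880,957397)∘(16883880,957397) = (16883880·16883880+311·957397·957397, 16883880·957397+957397·16883880) = (570130807708799,32329152120720)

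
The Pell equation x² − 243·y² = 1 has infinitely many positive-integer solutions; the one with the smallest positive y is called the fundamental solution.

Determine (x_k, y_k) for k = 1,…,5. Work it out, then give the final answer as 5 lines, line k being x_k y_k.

70226 4505
9863382151 632736260
1385331749802026 88869073185015
194572614913330773601 12481839066348990520
27328112908421802064005626 1753099260457979343330025

√243 = [15; 1,1,2,3,15,3,2,1,1,30, …], period ℓ=10 (even) → k=9
i=0: a=15 ⇒ p=15, q=1
…
i=3: a=2 ⇒ p=78, q=5
i=4: a=3 ⇒ p=265, q=17
i=5: a=15 ⇒ p=4053, q=260
…
i=8: a=1 ⇒ p=41325, q=2651
i=9: a=1 ⇒ p=70226, q=4505
fundamental: x₁=70226, y₁=4505  (since 4931691076 − 243·20295025 = 1)
(x_2, y_2) = (70226·70226 + 243·4505·4505, 70226·4505 + 4505·70226) = (9863382151, 632736260)
(x_3, y_3) = (70226·9863382151 + 243·4505·632736260, 70226·632736260 + 4505·9863382151) = (1385331749802026, 88869073185015)
(x_4, y_4) = (70226·1385331749802026 + 243·4505·88869073185015, 70226·88869073185015 + 4505·1385331749802026) = (194572614913330773601, 12481839066348990520)
(x_5, y_5) = (70226·194572614913330773601 + 243·4505·12481839066348990520, 70226·12481839066348990520 + 4505·194572614913330773601) = (27328112908421802064005626, 1753099260457979343330025)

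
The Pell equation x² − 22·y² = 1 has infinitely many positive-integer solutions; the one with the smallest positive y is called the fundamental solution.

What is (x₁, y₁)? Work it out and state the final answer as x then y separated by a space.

197 42

√22 → a₀=4, period (1,2,4,2,1,8); ℓ=6 even so k=5
step 0: (4, 1)  from 4·(1,0) + (0,1)
step 1: (5, 1)  from 1·(4,1) + (1,0)
…
step 4: (136, 29)  from 2·(61,13) + (14,3)
step 5: (197, 42)  from 1·(136,29) + (61,13)
(x₁, y₁) = (197, 42);  197² − 22·42² = 1 ✓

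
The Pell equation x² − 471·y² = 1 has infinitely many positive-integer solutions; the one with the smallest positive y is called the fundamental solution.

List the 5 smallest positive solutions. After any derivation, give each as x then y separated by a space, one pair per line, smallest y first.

[21; 1,2,2,1,3,…,2,1,42] for √471; ℓ=14 ⇒ convergent index 13
step 0: (21, 1)  from 21·(1,0) + (0,1)
…
step 7: (48809, 2249)  from 14·(3429,158) + (803,37)
…
step 9: (644804, 29711)  from 3·(198665,9154) + (48809,2249)
step 10: (843469, 38865)  from 1·(644804,29711) + (198665,9154)
…
step 12: (5506953, 253747)  from 2·(2331742,107441) + (843469,38865)
step 13: (7838695, 361188)  from 1·(5506953,253747) + (2331742,107441)
fundamental: x₁=7838695, y₁=361188  (since 61445139303025 − 471·130456771344 = 1)
k=2:  x_2 = 7838695·7838695+471·361188·361188 = 122890278606049,  y_2 = 7838695·361188+361188·7838695 = 5662485139320
k=3:  x_3 = 7838695·122890278606049+471·361188·5662485139320 = 1926598824915678693415,  y_3 = 7838695·5662485139320+361188·122890278606049 = 88772987898323613612
k=4:  x_4 = 7838695·1926598824915678693415+471·361188·88772987898323613612 = 30204041151744689101078780801,  y_4 = 7838695·88772987898323613612+361188·1926598824915678693415 = 1391728752747293974319493360
k=5:  x_5 = 7838695·30204041151744689101078780801+471·361188·1391728752747293974319493360 = 473520532711948744867536551663095975,  y_5 = 7838695·1391728752747293974319493360+361188·30204041151744689101078780801 = 21818674431032810307068783683516788

7838695 361188
122890278606049 5662485139320
1926598824915678693415 88772987898323613612
30204041151744689101078780801 1391728752747293974319493360
473520532711948744867536551663095975 21818674431032810307068783683516788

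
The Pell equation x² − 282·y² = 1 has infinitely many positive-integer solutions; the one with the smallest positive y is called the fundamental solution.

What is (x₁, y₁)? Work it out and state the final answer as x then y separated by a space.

[16; 1,3,1,4,1,3,1,32] for √282; ℓ=8 ⇒ convergent index 7
step 0: (16, 1)  from 16·(1,0) + (0,1)
…
step 2: (67, 4)  from 3·(17,1) + (16,1)
step 3: (84, 5)  from 1·(67,4) + (17,1)
…
step 5: (487, 29)  from 1·(403,24) + (84,5)
step 6: (1864, 111)  from 3·(487,29) + (403,24)
step 7: (2351, 140)  from 1·(1864,111) + (487,29)
fundamental: x₁=2351, y₁=140  (since 5527201 − 282·19600 = 1)

2351 140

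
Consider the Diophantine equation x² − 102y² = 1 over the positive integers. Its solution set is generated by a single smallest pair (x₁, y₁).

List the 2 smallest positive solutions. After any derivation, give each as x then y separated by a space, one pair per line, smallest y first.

√102 = [10; 10,20, …], period ℓ=2 (even) → k=1
k=0  a_k=10  p_k/q_k = 10/1
k=1  a_k=10  p_k/q_k = 101/10
fundamental: x₁=101, y₁=10  (since 10201 − 102·100 = 1)
(101+10√102)^2 = 20401 + 2020√102

101 10
20401 2020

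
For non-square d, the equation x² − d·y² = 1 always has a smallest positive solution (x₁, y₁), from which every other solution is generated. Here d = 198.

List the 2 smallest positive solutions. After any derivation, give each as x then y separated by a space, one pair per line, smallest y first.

197 14
77617 5516

[14; 14,28] for √198; ℓ=2 ⇒ convergent index 1
a_0=14:  p_0=14·1+0=14,  q_0=14·0+1=1
a_1=14:  p_1=14·14+1=197,  q_1=14·1+0=14
→ (197, 14).  Check: 197²=38809, 198·14²=38808, difference 1.
(x_2, y_2) = (197·197 + 198·14·14, 197·14 + 14·197) = (77617, 5516)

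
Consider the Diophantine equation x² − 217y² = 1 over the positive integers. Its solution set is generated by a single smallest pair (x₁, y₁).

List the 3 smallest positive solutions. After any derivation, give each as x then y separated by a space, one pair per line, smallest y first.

3844063 260952
29553640695937 2006231855952
227212113429087499999 15424163293772565000

√217 = [14; 1,2,1,2,1,…,2,1,28, …], period ℓ=16 (even) → k=15
k=0  a_k=14  p_k/q_k = 14/1
k=1  a_k=1  p_k/q_k = 15/1
k=2  a_k=2  p_k/q_k = 44/3
k=3  a_k=1  p_k/q_k = 59/4
k=4  a_k=2  p_k/q_k = 162/11
…
k=6  a_k=1  p_k/q_k = 383/26
k=7  a_k=9  p_k/q_k = 3668/249
…
k=9  a_k=9  p_k/q_k = 139163/9447
…
k=11  a_k=1  p_k/q_k = 293381/19916
k=12  a_k=2  p_k/q_k = 740980/50301
…
k=14  a_k=2  p_k/q_k = 2809702/190735
k=15  a_k=1  p_k/q_k = 3844063/260952
(x₁, y₁) = (3844063, 260952);  3844063² − 217·260952² = 1 ✓
(x_2, y_2) = (3844063·3844063 + 217·260952·260952, 3844063·260952 + 260952·3844063) = (29553640695937, 2006231855952)
(x_3, y_3) = (3844063·29553640695937 + 217·260952·2006231855952, 3844063·2006231855952 + 260952·29553640695937) = (227212113429087499999, 15424163293772565000)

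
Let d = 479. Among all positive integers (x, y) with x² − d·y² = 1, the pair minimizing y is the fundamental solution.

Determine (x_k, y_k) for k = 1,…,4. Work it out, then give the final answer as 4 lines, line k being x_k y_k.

2989440 136591
17873503027199 816661198080
106863529779256567680 4882719303976413809
638924220926583633867571201 29193192792157684333155840

[21; 1,7,1,3,2,21,2,3,1,7,1,42] for √479; ℓ=12 ⇒ convergent index 11
k=0  a_k=21  p_k/q_k = 21/1
…
k=8  a_k=3  p_k/q_k = 264712/12095
…
k=10  a_k=7  p_k/q_k = 2648849/121029
k=11  a_k=1  p_k/q_k = 2989440/136591
fundamental: x₁=2989440, y₁=136591  (since 8936751513600 − 479·18657101281 = 1)
(x_2, y_2) = (2989440·2989440 + 479·136591·136591, 2989440·136591 + 136591·2989440) = (17873503027199, 816661198080)
(x_3, y_3) = (2989440·17873503027199 + 479·136591·816661198080, 2989440·816661198080 + 136591·17873503027199) = (106863529779256567680, 4882719303976413809)
(x_4, y_4) = (2989440·106863529779256567680 + 479·136591·4882719303976413809, 2989440·4882719303976413809 + 136591·106863529779256567680) = (638924220926583633867571201, 29193192792157684333155840)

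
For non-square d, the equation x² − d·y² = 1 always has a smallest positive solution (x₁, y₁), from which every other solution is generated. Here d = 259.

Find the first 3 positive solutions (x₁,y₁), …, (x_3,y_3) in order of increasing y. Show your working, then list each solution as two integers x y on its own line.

√259 → a₀=16, period (10,1,2,3,4,3,2,1,10,32); ℓ=10 even so k=9
a_0=16:  p_0=16·1+0=16,  q_0=16·0+1=1
a_1=10:  p_1=10·16+1=161,  q_1=10·1+0=10
…
a_3=2:  p_3=2·177+161=515,  q_3=2·11+10=32
a_4=3:  p_4=3·515+177=1722,  q_4=3·32+11=107
a_5=4:  p_5=4·1722+515=7403,  q_5=4·107+32=460
a_6=3:  p_6=3·7403+1722=23931,  q_6=3·460+107=1487
a_7=2:  p_7=2·23931+7403=55265,  q_7=2·1487+460=3434
a_8=1:  p_8=1·55265+23931=79196,  q_8=1·3434+1487=4921
a_9=10:  p_9=10·79196+55265=847225,  q_9=10·4921+3434=52644
fundamental: x₁=847225, y₁=52644  (since 717790200625 − 259·2771390736 = 1)
(847225+52644√259)^2 = 1435580401249 + 89202625800√259
(847225+52644√259)^3 = 2432519210895520825 + 151149389286757356√259

847225 52644
1435580401249 89202625800
2432519210895520825 151149389286757356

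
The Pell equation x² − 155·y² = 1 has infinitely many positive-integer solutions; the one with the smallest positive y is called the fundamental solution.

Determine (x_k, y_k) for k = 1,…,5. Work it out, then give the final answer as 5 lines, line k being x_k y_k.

[12; 2,4,2,24] for √155; ℓ=4 ⇒ convergent index 3
step 0: (12, 1)  from 12·(1,0) + (0,1)
step 1: (25, 2)  from 2·(12,1) + (1,0)
step 2: (112, 9)  from 4·(25,2) + (12,1)
step 3: (249, 20)  from 2·(112,9) + (25,2)
(x₁, y₁) = (249, 20);  249² − 155·20² = 1 ✓
n=2: (249,20)∘(249,20) = (249·249+155·20·20, 249·20+20·249) = (124001,9960)
n=3: (124001,9960)∘(249,20) = (249·124001+155·20·9960, 249·9960+20·124001) = (61752249,4960060)
n=4: (61752249,4960060)∘(249,20) = (249·61752249+155·20·4960060, 249·4960060+20·61752249) = (30752496001,2470099920)
n=5: (30752496001,2470099920)∘(249,20) = (249·30752496001+155·20·2470099920, 249·2470099920+20·30752496001) = (15314681256249,1230104800100)

249 20
124001 9960
61752249 4960060
30752496001 2470099920
15314681256249 1230104800100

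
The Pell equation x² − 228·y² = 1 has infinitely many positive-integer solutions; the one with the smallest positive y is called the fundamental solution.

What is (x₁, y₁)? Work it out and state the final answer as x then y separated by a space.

151 10

d=228: √d = [15; 10,30] (ℓ=2, even), read p_1/q_1
i=0: a=15 ⇒ p=15, q=1
i=1: a=10 ⇒ p=151, q=10
→ (151, 10).  Check: 151²=22801, 228·10²=22800, difference 1.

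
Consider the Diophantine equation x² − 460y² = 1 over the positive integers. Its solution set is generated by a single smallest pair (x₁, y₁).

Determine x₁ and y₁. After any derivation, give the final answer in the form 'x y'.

[21; 2,4,3,1,2,10,2,1,3,4,2,42] for √460; ℓ=12 ⇒ convergent index 11
a_0=21:  p_0=21·1+0=21,  q_0=21·0+1=1
a_1=2:  p_1=2·21+1=43,  q_1=2·1+0=2
a_2=4:  p_2=4·43+21=193,  q_2=4·2+1=9
a_3=3:  p_3=3·193+43=622,  q_3=3·9+2=29
…
a_7=2:  p_7=2·23335+2252=48922,  q_7=2·1088+105=2281
a_8=1:  p_8=1·48922+23335=72257,  q_8=1·2281+1088=3369
…
a_10=4:  p_10=4·265693+72257=1135029,  q_10=4·12388+3369=52921
a_11=2:  p_11=2·1135029+265693=2535751,  q_11=2·52921+12388=118230
(x₁, y₁) = (2535751, 118230);  2535751² − 460·118230² = 1 ✓

2535751 118230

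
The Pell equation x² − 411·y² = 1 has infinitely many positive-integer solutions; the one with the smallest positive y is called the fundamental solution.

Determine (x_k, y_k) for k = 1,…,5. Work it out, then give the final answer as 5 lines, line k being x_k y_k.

[20; 3,1,1,1,19,1,1,1,3,40] for √411; ℓ=10 ⇒ convergent index 9
a_0=20:  p_0=20·1+0=20,  q_0=20·0+1=1
a_1=3:  p_1=3·20+1=61,  q_1=3·1+0=3
a_2=1:  p_2=1·61+20=81,  q_2=1·3+1=4
a_3=1:  p_3=1·81+61=142,  q_3=1·4+3=7
a_4=1:  p_4=1·142+81=223,  q_4=1·7+4=11
…
a_6=1:  p_6=1·4379+223=4602,  q_6=1·216+11=227
a_7=1:  p_7=1·4602+4379=8981,  q_7=1·227+216=443
a_8=1:  p_8=1·8981+4602=13583,  q_8=1·443+227=670
a_9=3:  p_9=3·13583+8981=49730,  q_9=3·670+443=2453
→ (49730, 2453).  Check: 49730²=2473072900, 411·2453²=2473072899, difference 1.
k=2:  x_2 = 49730·49730+411·2453·2453 = 4946145799,  y_2 = 49730·2453+2453·49730 = 243975380
k=3:  x_3 = 49730·4946145799+411·2453·243975380 = 491943661118810,  y_3 = 49730·243975380+2453·4946145799 = 24265791292347
k=4:  x_4 = 49730·491943661118810+411·2453·24265791292347 = 48928716529930696801,  y_4 = 49730·24265791292347+2453·491943661118810 = 2413475601692857240
k=5:  x_5 = 49730·48928716529930696801+411·2453·2413475601692857240 = 4866450145574963442708650,  y_5 = 49730·2413475601692857240+2453·48928716529930696801 = 240044283320105789798053

49730 2453
4946145799 243975380
491943661118810 24265791292347
48928716529930696801 2413475601692857240
4866450145574963442708650 240044283320105789798053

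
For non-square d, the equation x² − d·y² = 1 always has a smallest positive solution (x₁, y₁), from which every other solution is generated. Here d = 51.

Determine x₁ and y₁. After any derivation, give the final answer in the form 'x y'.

50 7

[7; 7,14] for √51; ℓ=2 ⇒ convergent index 1
k=0  a_k=7  p_k/q_k = 7/1
k=1  a_k=7  p_k/q_k = 50/7
fundamental: x₁=50, y₁=7  (since 2500 − 51·49 = 1)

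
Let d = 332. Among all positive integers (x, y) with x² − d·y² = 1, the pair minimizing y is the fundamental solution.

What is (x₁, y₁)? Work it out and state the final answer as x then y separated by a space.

[18; 4,1,1,8,1,1,4,36] for √332; ℓ=8 ⇒ convergent index 7
k=0  a_k=18  p_k/q_k = 18/1
k=1  a_k=4  p_k/q_k = 73/4
…
k=3  a_k=1  p_k/q_k = 164/9
k=4  a_k=8  p_k/q_k = 1403/77
k=5  a_k=1  p_k/q_k = 1567/86
k=6  a_k=1  p_k/q_k = 2970/163
k=7  a_k=4  p_k/q_k = 13447/738
→ (13447, 738).  Check: 13447²=180821809, 332·738²=180821808, difference 1.

13447 738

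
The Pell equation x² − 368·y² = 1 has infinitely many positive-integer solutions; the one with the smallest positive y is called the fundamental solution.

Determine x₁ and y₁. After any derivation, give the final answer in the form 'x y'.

√368 → a₀=19, period (5,2,5,38); ℓ=4 even so k=3
i=0: a=19 ⇒ p=19, q=1
…
i=2: a=2 ⇒ p=211, q=11
i=3: a=5 ⇒ p=1151, q=60
(x₁, y₁) = (1151, 60);  1151² − 368·60² = 1 ✓

1151 60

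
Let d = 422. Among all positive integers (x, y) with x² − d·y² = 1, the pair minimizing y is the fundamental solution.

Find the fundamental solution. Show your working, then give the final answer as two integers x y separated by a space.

7022501 341850

[20; 1,1,5,2,1,…,1,1,40] for √422; ℓ=14 ⇒ convergent index 13
k=0  a_k=20  p_k/q_k = 20/1
k=1  a_k=1  p_k/q_k = 21/1
…
k=5  a_k=1  p_k/q_k = 719/35
…
k=12  a_k=1  p_k/q_k = 3810680/185501
k=13  a_k=1  p_k/q_k = 7022501/341850
fundamental: x₁=7022501, y₁=341850  (since 49315520295001 − 422·116861422500 = 1)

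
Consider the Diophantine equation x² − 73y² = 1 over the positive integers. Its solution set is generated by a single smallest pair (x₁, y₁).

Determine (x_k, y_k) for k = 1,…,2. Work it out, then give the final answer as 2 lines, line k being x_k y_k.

√73 → a₀=8, period (1,1,5,5,1,1,16); ℓ=7 odd so k=13
i=0: a=8 ⇒ p=8, q=1
…
i=2: a=1 ⇒ p=17, q=2
i=3: a=5 ⇒ p=94, q=11
…
i=5: a=1 ⇒ p=581, q=68
i=6: a=1 ⇒ p=1068, q=125
…
i=8: a=1 ⇒ p=18737, q=2193
i=9: a=1 ⇒ p=36406, q=4261
…
i=12: a=1 ⇒ p=1241008, q=145249
i=13: a=1 ⇒ p=2281249, q=267000
fundamental: x₁=2281249, y₁=267000  (since 5204097000001 − 73·71289000000 = 1)
n=2: (2281249,267000)∘(2281249,267000) = (2281249·2281249+73·267000·267000, 2281249·267000+267000·2281249) = (10408194000001,1218186966000)

2281249 267000
10408194000001 1218186966000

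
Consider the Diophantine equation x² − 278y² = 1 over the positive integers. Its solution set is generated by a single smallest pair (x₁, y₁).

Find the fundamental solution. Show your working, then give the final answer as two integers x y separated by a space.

2501 150

√278 = [16; 1,2,16,2,1,32, …], period ℓ=6 (even) → k=5
i=0: a=16 ⇒ p=16, q=1
i=1: a=1 ⇒ p=17, q=1
i=2: a=2 ⇒ p=50, q=3
…
i=4: a=2 ⇒ p=1684, q=101
i=5: a=1 ⇒ p=2501, q=150
→ (2501, 150).  Check: 2501²=6255001, 278·150²=6255000, difference 1.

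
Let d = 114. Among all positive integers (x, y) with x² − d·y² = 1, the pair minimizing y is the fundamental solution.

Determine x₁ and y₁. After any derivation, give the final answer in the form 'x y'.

√114 = [10; 1,2,10,2,1,20, …], period ℓ=6 (even) → k=5
i=0: a=10 ⇒ p=10, q=1
i=1: a=1 ⇒ p=11, q=1
i=2: a=2 ⇒ p=32, q=3
i=3: a=10 ⇒ p=331, q=31
i=4: a=2 ⇒ p=694, q=65
i=5: a=1 ⇒ p=1025, q=96
→ (1025, 96).  Check: 1025²=1050625, 114·96²=1050624, difference 1.

1025 96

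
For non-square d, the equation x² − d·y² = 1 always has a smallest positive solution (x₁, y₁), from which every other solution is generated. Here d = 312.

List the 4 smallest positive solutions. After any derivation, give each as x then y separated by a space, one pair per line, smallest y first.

d=312: √d = [17; 1,1,1,34] (ℓ=4, even), read p_3/q_3
a_0=17:  p_0=17·1+0=17,  q_0=17·0+1=1
…
a_2=1:  p_2=1·18+17=35,  q_2=1·1+1=2
a_3=1:  p_3=1·35+18=53,  q_3=1·2+1=3
→ (53, 3).  Check: 53²=2809, 312·3²=2808, difference 1.
k=2:  x_2 = 53·53+312·3·3 = 5617,  y_2 = 53·3+3·53 = 318
k=3:  x_3 = 53·5617+312·3·318 = 595349,  y_3 = 53·318+3·5617 = 33705
k=4:  x_4 = 53·595349+312·3·33705 = 63101377,  y_4 = 53·33705+3·595349 = 3572412

53 3
5617 318
595349 33705
63101377 3572412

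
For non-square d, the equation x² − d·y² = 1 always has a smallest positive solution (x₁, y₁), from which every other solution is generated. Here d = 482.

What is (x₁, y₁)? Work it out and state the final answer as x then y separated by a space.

483 22

√482 = [21; 1,20,1,42, …], period ℓ=4 (even) → k=3
i=0: a=21 ⇒ p=21, q=1
…
i=2: a=20 ⇒ p=461, q=21
i=3: a=1 ⇒ p=483, q=22
fundamental: x₁=483, y₁=22  (since 233289 − 482·484 = 1)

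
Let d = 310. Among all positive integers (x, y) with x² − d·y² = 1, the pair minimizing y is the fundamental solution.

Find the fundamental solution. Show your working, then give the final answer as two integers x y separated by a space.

848719 48204

√310 = [17; 1,1,1,1,5,…,1,1,34, …], period ℓ=16 (even) → k=15
i=0: a=17 ⇒ p=17, q=1
…
i=2: a=1 ⇒ p=35, q=2
…
i=6: a=3 ⇒ p=1567, q=89
…
i=8: a=2 ⇒ p=5687, q=323
i=9: a=1 ⇒ p=7747, q=440
…
i=12: a=1 ⇒ p=181315, q=10298
i=13: a=1 ⇒ p=333702, q=18953
i=14: a=1 ⇒ p=515017, q=29251
i=15: a=1 ⇒ p=848719, q=48204
→ (848719, 48204).  Check: 848719²=720323940961, 310·48204²=720323940960, difference 1.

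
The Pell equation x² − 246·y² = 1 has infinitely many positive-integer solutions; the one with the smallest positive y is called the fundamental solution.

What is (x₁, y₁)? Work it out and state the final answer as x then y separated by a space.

[15; 1,2,5,1,14,1,5,2,1,30] for √246; ℓ=10 ⇒ convergent index 9
a_0=15:  p_0=15·1+0=15,  q_0=15·0+1=1
…
a_2=2:  p_2=2·16+15=47,  q_2=2·1+1=3
a_3=5:  p_3=5·47+16=251,  q_3=5·3+1=16
a_4=1:  p_4=1·251+47=298,  q_4=1·16+3=19
a_5=14:  p_5=14·298+251=4423,  q_5=14·19+16=282
a_6=1:  p_6=1·4423+298=4721,  q_6=1·282+19=301
a_7=5:  p_7=5·4721+4423=28028,  q_7=5·301+282=1787
a_8=2:  p_8=2·28028+4721=60777,  q_8=2·1787+301=3875
a_9=1:  p_9=1·60777+28028=88805,  q_9=1·3875+1787=5662
→ (88805, 5662).  Check: 88805²=7886328025, 246·5662²=7886328024, difference 1.

88805 5662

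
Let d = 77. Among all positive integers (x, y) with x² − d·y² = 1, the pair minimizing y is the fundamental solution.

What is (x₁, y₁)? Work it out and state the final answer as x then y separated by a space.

√77 = [8; 1,3,2,3,1,16, …], period ℓ=6 (even) → k=5
a_0=8:  p_0=8·1+0=8,  q_0=8·0+1=1
a_1=1:  p_1=1·8+1=9,  q_1=1·1+0=1
a_2=3:  p_2=3·9+8=35,  q_2=3·1+1=4
a_3=2:  p_3=2·35+9=79,  q_3=2·4+1=9
a_4=3:  p_4=3·79+35=272,  q_4=3·9+4=31
a_5=1:  p_5=1·272+79=351,  q_5=1·31+9=40
fundamental: x₁=351, y₁=40  (since 123201 − 77·1600 = 1)

351 40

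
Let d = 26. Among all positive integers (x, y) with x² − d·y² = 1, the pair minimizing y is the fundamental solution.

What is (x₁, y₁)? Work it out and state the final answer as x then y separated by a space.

51 10

[5; 10] for √26; ℓ=1 ⇒ convergent index 1
k=0  a_k=5  p_k/q_k = 5/1
k=1  a_k=10  p_k/q_k = 51/10
→ (51, 10).  Check: 51²=2601, 26·10²=2600, difference 1.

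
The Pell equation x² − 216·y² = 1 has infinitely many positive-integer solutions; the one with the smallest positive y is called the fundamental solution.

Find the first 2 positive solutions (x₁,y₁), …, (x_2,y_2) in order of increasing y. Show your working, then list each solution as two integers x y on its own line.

485 33
470449 32010

[14; 1,2,3,2,1,28] for √216; ℓ=6 ⇒ convergent index 5
step 0: (14, 1)  from 14·(1,0) + (0,1)
step 1: (15, 1)  from 1·(14,1) + (1,0)
step 2: (44, 3)  from 2·(15,1) + (14,1)
step 3: (147, 10)  from 3·(44,3) + (15,1)
step 4: (338, 23)  from 2·(147,10) + (44,3)
step 5: (485, 33)  from 1·(338,23) + (147,10)
fundamental: x₁=485, y₁=33  (since 235225 − 216·1089 = 1)
k=2:  x_2 = 485·485+216·33·33 = 470449,  y_2 = 485·33+33·485 = 32010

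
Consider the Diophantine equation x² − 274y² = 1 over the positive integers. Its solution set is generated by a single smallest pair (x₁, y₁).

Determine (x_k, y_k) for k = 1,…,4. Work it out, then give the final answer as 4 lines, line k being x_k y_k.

√274 → a₀=16, period (1,1,4,4,1,1,32); ℓ=7 odd so k=13
a_0=16:  p_0=16·1+0=16,  q_0=16·0+1=1
a_1=1:  p_1=1·16+1=17,  q_1=1·1+0=1
a_2=1:  p_2=1·17+16=33,  q_2=1·1+1=2
a_3=4:  p_3=4·33+17=149,  q_3=4·2+1=9
a_4=4:  p_4=4·149+33=629,  q_4=4·9+2=38
…
a_6=1:  p_6=1·778+629=1407,  q_6=1·47+38=85
a_7=32:  p_7=32·1407+778=45802,  q_7=32·85+47=2767
…
a_9=1:  p_9=1·47209+45802=93011,  q_9=1·2852+2767=5619
a_10=4:  p_10=4·93011+47209=419253,  q_10=4·5619+2852=25328
a_11=4:  p_11=4·419253+93011=1770023,  q_11=4·25328+5619=106931
a_12=1:  p_12=1·1770023+419253=2189276,  q_12=1·106931+25328=132259
a_13=1:  p_13=1·2189276+1770023=3959299,  q_13=1·132259+106931=239190
→ (3959299, 239190).  Check: 3959299²=15676048571401, 274·239190²=15676048571400, difference 1.
(3959299+239190√274)^2 = 31352097142801 + 1894049455620√274
(3959299+239190√274)^3 = 248264653730785753699 + 14998216231173381570√274
(3959299+239190√274)^4 = 1965907990503261255572251201 + 118764845051735182903983240√274

3959299 239190
31352097142801 1894049455620
248264653730785753699 14998216231173381570
1965907990503261255572251201 118764845051735182903983240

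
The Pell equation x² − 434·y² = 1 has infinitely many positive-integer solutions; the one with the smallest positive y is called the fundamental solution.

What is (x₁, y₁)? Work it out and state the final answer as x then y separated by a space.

√434 → a₀=20, period (1,4,1,40); ℓ=4 even so k=3
k=0  a_k=20  p_k/q_k = 20/1
…
k=2  a_k=4  p_k/q_k = 104/5
k=3  a_k=1  p_k/q_k = 125/6
(x₁, y₁) = (125, 6);  125² − 434·6² = 1 ✓

125 6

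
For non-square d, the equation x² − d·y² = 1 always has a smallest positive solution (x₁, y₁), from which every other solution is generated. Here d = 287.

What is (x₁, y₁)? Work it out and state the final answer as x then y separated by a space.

288 17

√287 = [16; 1,15,1,32, …], period ℓ=4 (even) → k=3
k=0  a_k=16  p_k/q_k = 16/1
…
k=2  a_k=15  p_k/q_k = 271/16
k=3  a_k=1  p_k/q_k = 288/17
(x₁, y₁) = (288, 17);  288² − 287·17² = 1 ✓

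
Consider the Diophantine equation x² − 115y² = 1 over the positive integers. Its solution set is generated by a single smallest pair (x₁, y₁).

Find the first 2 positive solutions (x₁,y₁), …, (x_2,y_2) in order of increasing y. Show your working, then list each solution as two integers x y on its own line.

1126 105
2535751 236460

√115 → a₀=10, period (1,2,1,1,1,1,1,2,1,20); ℓ=10 even so k=9
i=0: a=10 ⇒ p=10, q=1
i=1: a=1 ⇒ p=11, q=1
i=2: a=2 ⇒ p=32, q=3
…
i=5: a=1 ⇒ p=118, q=11
i=6: a=1 ⇒ p=193, q=18
…
i=8: a=2 ⇒ p=815, q=76
i=9: a=1 ⇒ p=1126, q=105
(x₁, y₁) = (1126, 105);  1126² − 115·105² = 1 ✓
n=2: (1126,105)∘(1126,105) = (1126·1126+115·105·105, 1126·105+105·1126) = (2535751,236460)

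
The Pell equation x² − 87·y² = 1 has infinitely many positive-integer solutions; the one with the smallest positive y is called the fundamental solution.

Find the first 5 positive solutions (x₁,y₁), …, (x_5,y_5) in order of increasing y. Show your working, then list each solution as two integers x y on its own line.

d=87: √d = [9; 3,18] (ℓ=2, even), read p_1/q_1
step 0: (9, 1)  from 9·(1,0) + (0,1)
step 1: (28, 3)  from 3·(9,1) + (1,0)
(x₁, y₁) = (28, 3);  28² − 87·3² = 1 ✓
(x_2, y_2) = (28·28 + 87·3·3, 28·3 + 3·28) = (1567, 168)
(x_3, y_3) = (28·1567 + 87·3·168, 28·168 + 3·1567) = (87724, 9405)
(x_4, y_4) = (28·87724 + 87·3·9405, 28·9405 + 3·87724) = (4910977, 526512)
(x_5, y_5) = (28·4910977 + 87·3·526512, 28·526512 + 3·4910977) = (274926988, 29475267)

28 3
1567 168
87724 9405
4910977 526512
274926988 29475267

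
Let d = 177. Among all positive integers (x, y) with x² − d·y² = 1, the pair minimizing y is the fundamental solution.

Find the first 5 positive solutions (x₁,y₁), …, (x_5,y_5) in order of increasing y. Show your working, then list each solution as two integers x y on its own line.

62423 4692
7793261857 585777432
972957569736599 73131969270780
121469860743542176897 9130233834994022448
15165026233415309047146263 1139873173290531757272228

√177 → a₀=13, period (3,3,2,8,2,3,3,26); ℓ=8 even so k=7
i=0: a=13 ⇒ p=13, q=1
i=1: a=3 ⇒ p=40, q=3
i=2: a=3 ⇒ p=133, q=10
i=3: a=2 ⇒ p=306, q=23
…
i=5: a=2 ⇒ p=5468, q=411
i=6: a=3 ⇒ p=18985, q=1427
i=7: a=3 ⇒ p=62423, q=4692
fundamental: x₁=62423, y₁=4692  (since 3896630929 − 177·22014864 = 1)
k=2:  x_2 = 62423·62423+177·4692·4692 = 7793261857,  y_2 = 62423·4692+4692·62423 = 585777432
k=3:  x_3 = 62423·7793261857+177·4692·585777432 = 972957569736599,  y_3 = 62423·585777432+4692·7793261857 = 73131969270780
k=4:  x_4 = 62423·972957569736599+177·4692·73131969270780 = 121469860743542176897,  y_4 = 62423·73131969270780+4692·972957569736599 = 9130233834994022448
k=5:  x_5 = 62423·121469860743542176897+177·4692·9130233834994022448 = 15165026233415309047146263,  y_5 = 62423·9130233834994022448+4692·121469860743542176897 = 1139873173290531757272228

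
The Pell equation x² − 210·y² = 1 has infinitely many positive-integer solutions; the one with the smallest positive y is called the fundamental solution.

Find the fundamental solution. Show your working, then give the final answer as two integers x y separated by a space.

√210 → a₀=14, period (2,28); ℓ=2 even so k=1
k=0  a_k=14  p_k/q_k = 14/1
k=1  a_k=2  p_k/q_k = 29/2
→ (29, 2).  Check: 29²=841, 210·2²=840, difference 1.

29 2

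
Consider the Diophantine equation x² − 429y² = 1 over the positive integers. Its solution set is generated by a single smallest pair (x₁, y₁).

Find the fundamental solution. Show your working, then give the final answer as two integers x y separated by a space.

[20; 1,2,2,9,1,12,1,9,2,2,1,40] for √429; ℓ=12 ⇒ convergent index 11
i=0: a=20 ⇒ p=20, q=1
…
i=2: a=2 ⇒ p=62, q=3
i=3: a=2 ⇒ p=145, q=7
i=4: a=9 ⇒ p=1367, q=66
i=5: a=1 ⇒ p=1512, q=73
…
i=9: a=2 ⇒ p=438459, q=21169
i=10: a=2 ⇒ p=1085636, q=52415
i=11: a=1 ⇒ p=1524095, q=73584
fundamental: x₁=1524095, y₁=73584  (since 2322865569025 − 429·5414605056 = 1)

1524095 73584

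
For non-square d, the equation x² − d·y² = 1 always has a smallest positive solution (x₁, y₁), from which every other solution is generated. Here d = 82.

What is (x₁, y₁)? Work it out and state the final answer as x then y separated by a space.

163 18

√82 = [9; 18, …], period ℓ=1 (odd) → k=1
k=0  a_k=9  p_k/q_k = 9/1
k=1  a_k=18  p_k/q_k = 163/18
→ (163, 18).  Check: 163²=26569, 82·18²=26568, difference 1.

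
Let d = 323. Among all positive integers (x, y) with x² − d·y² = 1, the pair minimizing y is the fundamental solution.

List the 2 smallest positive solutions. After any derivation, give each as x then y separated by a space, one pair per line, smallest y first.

18 1
647 36

d=323: √d = [17; 1,34] (ℓ=2, even), read p_1/q_1
a_0=17:  p_0=17·1+0=17,  q_0=17·0+1=1
a_1=1:  p_1=1·17+1=18,  q_1=1·1+0=1
→ (18, 1).  Check: 18²=324, 323·1²=323, difference 1.
k=2:  x_2 = 18·18+323·1·1 = 647,  y_2 = 18·1+1·18 = 36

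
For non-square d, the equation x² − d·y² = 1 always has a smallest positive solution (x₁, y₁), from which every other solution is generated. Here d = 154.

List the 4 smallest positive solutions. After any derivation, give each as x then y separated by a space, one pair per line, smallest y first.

21295 1716
906954049 73084440
38627172925615 3112666297884
1645131293994988801 132568457553795120

[12; 2,2,3,1,2,1,3,2,2,24] for √154; ℓ=10 ⇒ convergent index 9
a_0=12:  p_0=12·1+0=12,  q_0=12·0+1=1
…
a_6=1:  p_6=1·757+273=1030,  q_6=1·61+22=83
…
a_8=2:  p_8=2·3847+1030=8724,  q_8=2·310+83=703
a_9=2:  p_9=2·8724+3847=21295,  q_9=2·703+310=1716
(x₁, y₁) = (21295, 1716);  21295² − 154·1716² = 1 ✓
n=2: (21295,1716)∘(21295,1716) = (21295·21295+154·1716·1716, 21295·1716+1716·21295) = (906954049,73084440)
n=3: (906954049,73084440)∘(21295,1716) = (21295·906954049+154·1716·73084440, 21295·73084440+1716·906954049) = (38627172925615,3112666297884)
n=4: (38627172925615,3112666297884)∘(21295,1716) = (21295·38627172925615+154·1716·3112666297884, 21295·3112666297884+1716·38627172925615) = (1645131293994988801,132568457553795120)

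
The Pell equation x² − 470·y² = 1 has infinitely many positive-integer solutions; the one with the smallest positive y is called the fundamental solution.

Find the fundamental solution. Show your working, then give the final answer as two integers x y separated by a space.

1691 78

d=470: √d = [21; 1,2,8,2,1,42] (ℓ=6, even), read p_5/q_5
a_0=21:  p_0=21·1+0=21,  q_0=21·0+1=1
a_1=1:  p_1=1·21+1=22,  q_1=1·1+0=1
a_2=2:  p_2=2·22+21=65,  q_2=2·1+1=3
…
a_4=2:  p_4=2·542+65=1149,  q_4=2·25+3=53
a_5=1:  p_5=1·1149+542=1691,  q_5=1·53+25=78
fundamental: x₁=1691, y₁=78  (since 2859481 − 470·6084 = 1)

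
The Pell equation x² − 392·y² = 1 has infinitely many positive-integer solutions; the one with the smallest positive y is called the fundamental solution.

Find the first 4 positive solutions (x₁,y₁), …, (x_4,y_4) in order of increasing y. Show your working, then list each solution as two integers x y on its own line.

99 5
19601 990
3880899 196015
768398401 38809980

√392 → a₀=19, period (1,3,1,38); ℓ=4 even so k=3
step 0: (19, 1)  from 19·(1,0) + (0,1)
step 1: (20, 1)  from 1·(19,1) + (1,0)
step 2: (79, 4)  from 3·(20,1) + (19,1)
step 3: (99, 5)  from 1·(79,4) + (20,1)
(x₁, y₁) = (99, 5);  99² − 392·5² = 1 ✓
(99+5√392)^2 = 19601 + 990√392
(99+5√392)^3 = 3880899 + 196015√392
(99+5√392)^4 = 768398401 + 38809980√392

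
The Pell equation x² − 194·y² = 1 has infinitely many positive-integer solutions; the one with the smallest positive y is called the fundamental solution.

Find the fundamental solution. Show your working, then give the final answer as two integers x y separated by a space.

√194 → a₀=13, period (1,12,1,26); ℓ=4 even so k=3
i=0: a=13 ⇒ p=13, q=1
…
i=2: a=12 ⇒ p=181, q=13
i=3: a=1 ⇒ p=195, q=14
fundamental: x₁=195, y₁=14  (since 38025 − 194·196 = 1)

195 14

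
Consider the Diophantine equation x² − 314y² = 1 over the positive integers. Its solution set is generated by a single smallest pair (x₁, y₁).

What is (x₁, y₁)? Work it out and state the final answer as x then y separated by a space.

392499 22150

d=314: √d = [17; 1,2,1,1,2,1,34] (ℓ=7, odd), read p_13/q_13
i=0: a=17 ⇒ p=17, q=1
…
i=2: a=2 ⇒ p=53, q=3
…
i=4: a=1 ⇒ p=124, q=7
i=5: a=2 ⇒ p=319, q=18
i=6: a=1 ⇒ p=443, q=25
i=7: a=34 ⇒ p=15381, q=868
i=8: a=1 ⇒ p=15824, q=893
…
i=10: a=1 ⇒ p=62853, q=3547
i=11: a=1 ⇒ p=109882, q=6201
i=12: a=2 ⇒ p=282617, q=15949
i=13: a=1 ⇒ p=392499, q=22150
fundamental: x₁=392499, y₁=22150  (since 154055465001 − 314·490622500 = 1)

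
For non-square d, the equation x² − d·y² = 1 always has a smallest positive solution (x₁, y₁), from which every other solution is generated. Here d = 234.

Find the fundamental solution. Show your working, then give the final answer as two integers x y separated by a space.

5201 340

√234 = [15; 3,2,1,2,1,2,3,30, …], period ℓ=8 (even) → k=7
i=0: a=15 ⇒ p=15, q=1
…
i=2: a=2 ⇒ p=107, q=7
i=3: a=1 ⇒ p=153, q=10
…
i=5: a=1 ⇒ p=566, q=37
i=6: a=2 ⇒ p=1545, q=101
i=7: a=3 ⇒ p=5201, q=340
(x₁, y₁) = (5201, 340);  5201² − 234·340² = 1 ✓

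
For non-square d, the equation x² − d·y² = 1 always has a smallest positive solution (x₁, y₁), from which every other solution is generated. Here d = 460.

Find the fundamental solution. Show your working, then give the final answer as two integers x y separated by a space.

2535751 118230

d=460: √d = [21; 2,4,3,1,2,10,2,1,3,4,2,42] (ℓ=12, even), read p_11/q_11
i=0: a=21 ⇒ p=21, q=1
i=1: a=2 ⇒ p=43, q=2
…
i=3: a=3 ⇒ p=622, q=29
…
i=6: a=10 ⇒ p=23335, q=1088
…
i=9: a=3 ⇒ p=265693, q=12388
i=10: a=4 ⇒ p=1135029, q=52921
i=11: a=2 ⇒ p=2535751, q=118230
→ (2535751, 118230).  Check: 2535751²=6430033134001, 460·118230²=6430033134000, difference 1.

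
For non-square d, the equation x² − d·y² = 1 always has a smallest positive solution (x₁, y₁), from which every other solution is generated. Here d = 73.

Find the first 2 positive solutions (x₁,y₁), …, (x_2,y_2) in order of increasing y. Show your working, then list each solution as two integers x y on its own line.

d=73: √d = [8; 1,1,5,5,1,1,16] (ℓ=7, odd), read p_13/q_13
i=0: a=8 ⇒ p=8, q=1
…
i=2: a=1 ⇒ p=17, q=2
i=3: a=5 ⇒ p=94, q=11
i=4: a=5 ⇒ p=487, q=57
i=5: a=1 ⇒ p=581, q=68
i=6: a=1 ⇒ p=1068, q=125
…
i=8: a=1 ⇒ p=18737, q=2193
i=9: a=1 ⇒ p=36406, q=4261
i=10: a=5 ⇒ p=200767, q=23498
i=11: a=5 ⇒ p=1040241, q=121751
i=12: a=1 ⇒ p=1241008, q=145249
i=13: a=1 ⇒ p=2281249, q=267000
fundamental: x₁=2281249, y₁=267000  (since 5204097000001 − 73·71289000000 = 1)
n=2: (2281249,267000)∘(2281249,267000) = (2281249·2281249+73·267000·267000, 2281249·267000+267000·2281249) = (10408194000001,1218186966000)

2281249 267000
10408194000001 1218186966000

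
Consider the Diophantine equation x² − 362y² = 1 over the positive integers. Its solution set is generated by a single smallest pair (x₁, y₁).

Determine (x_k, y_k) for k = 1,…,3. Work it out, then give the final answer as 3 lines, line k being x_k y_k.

723 38
1045457 54948
1511730099 79454770

√362 → a₀=19, period (38); ℓ=1 odd so k=1
step 0: (19, 1)  from 19·(1,0) + (0,1)
step 1: (723, 38)  from 38·(19,1) + (1,0)
fundamental: x₁=723, y₁=38  (since 522729 − 362·1444 = 1)
k=2:  x_2 = 723·723+362·38·38 = 1045457,  y_2 = 723·38+38·723 = 54948
k=3:  x_3 = 723·1045457+362·38·54948 = 1511730099,  y_3 = 723·54948+38·1045457 = 79454770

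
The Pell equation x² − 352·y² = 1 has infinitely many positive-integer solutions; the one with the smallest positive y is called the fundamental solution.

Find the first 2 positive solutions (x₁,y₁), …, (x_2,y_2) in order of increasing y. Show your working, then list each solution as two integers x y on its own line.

77617 4137
12048797377 642203058

√352 = [18; 1,3,5,9,5,3,1,36, …], period ℓ=8 (even) → k=7
step 0: (18, 1)  from 18·(1,0) + (0,1)
step 1: (19, 1)  from 1·(18,1) + (1,0)
step 2: (75, 4)  from 3·(19,1) + (18,1)
…
step 4: (3621, 193)  from 9·(394,21) + (75,4)
step 5: (18499, 986)  from 5·(3621,193) + (394,21)
step 6: (59118, 3151)  from 3·(18499,986) + (3621,193)
step 7: (77617, 4137)  from 1·(59118,3151) + (18499,986)
fundamental: x₁=77617, y₁=4137  (since 6024398689 − 352·17114769 = 1)
k=2:  x_2 = 77617·77617+352·4137·4137 = 12048797377,  y_2 = 77617·4137+4137·77617 = 642203058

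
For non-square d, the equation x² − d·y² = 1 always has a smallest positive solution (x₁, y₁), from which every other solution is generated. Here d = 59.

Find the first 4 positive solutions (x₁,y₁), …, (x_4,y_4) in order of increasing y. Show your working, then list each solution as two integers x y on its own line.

530 69
561799 73140
595506410 77528331
631236232801 82179957720

√59 = [7; 1,2,7,2,1,14, …], period ℓ=6 (even) → k=5
a_0=7:  p_0=7·1+0=7,  q_0=7·0+1=1
…
a_3=7:  p_3=7·23+8=169,  q_3=7·3+1=22
a_4=2:  p_4=2·169+23=361,  q_4=2·22+3=47
a_5=1:  p_5=1·361+169=530,  q_5=1·47+22=69
→ (530, 69).  Check: 530²=280900, 59·69²=280899, difference 1.
k=2:  x_2 = 530·530+59·69·69 = 561799,  y_2 = 530·69+69·530 = 73140
k=3:  x_3 = 530·561799+59·69·73140 = 595506410,  y_3 = 530·73140+69·561799 = 77528331
k=4:  x_4 = 530·595506410+59·69·77528331 = 631236232801,  y_4 = 530·77528331+69·595506410 = 82179957720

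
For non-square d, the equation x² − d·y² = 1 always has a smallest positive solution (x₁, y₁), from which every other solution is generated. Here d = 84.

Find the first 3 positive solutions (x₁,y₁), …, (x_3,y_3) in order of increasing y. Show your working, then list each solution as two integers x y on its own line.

√84 = [9; 6,18, …], period ℓ=2 (even) → k=1
k=0  a_k=9  p_k/q_k = 9/1
k=1  a_k=6  p_k/q_k = 55/6
fundamental: x₁=55, y₁=6  (since 3025 − 84·36 = 1)
(55+6√84)^2 = 6049 + 660√84
(55+6√84)^3 = 665335 + 72594√84

55 6
6049 660
665335 72594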